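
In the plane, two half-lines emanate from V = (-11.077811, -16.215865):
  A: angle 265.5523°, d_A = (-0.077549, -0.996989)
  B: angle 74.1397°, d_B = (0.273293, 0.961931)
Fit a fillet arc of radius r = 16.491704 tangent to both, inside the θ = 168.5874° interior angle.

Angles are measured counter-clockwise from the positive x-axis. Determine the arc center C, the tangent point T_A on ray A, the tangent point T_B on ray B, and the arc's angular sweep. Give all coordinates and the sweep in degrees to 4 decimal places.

bisector direction at 349.8460° = (0.984337,-0.176295)
center distance |VC| = r/sin(θ/2) = 16.491704/sin(84.2937°) = 16.573833
C = V + |VC|·bis = (5.2364,-19.1377)
T_A = V + ((C−V)·d_A)·d_A = V + 1.6479·d_A = (-11.2056,-17.8588)
T_B = V + ((C−V)·d_B)·d_B = V + 1.6479·d_B = (-10.6274,-14.6307)
sweep = 180° − θ = 11.4126°

center=(5.2364,-19.1377) T_A=(-11.2056,-17.8588) T_B=(-10.6274,-14.6307) sweep=11.4126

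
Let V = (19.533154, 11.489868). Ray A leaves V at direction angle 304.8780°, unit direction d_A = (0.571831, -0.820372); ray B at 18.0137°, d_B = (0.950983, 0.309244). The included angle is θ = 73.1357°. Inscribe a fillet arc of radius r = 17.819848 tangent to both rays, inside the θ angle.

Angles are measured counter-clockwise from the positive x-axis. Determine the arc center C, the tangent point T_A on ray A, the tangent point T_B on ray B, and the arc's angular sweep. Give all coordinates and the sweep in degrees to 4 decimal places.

bisector direction at 341.4459° = (0.948023,-0.318201)
center distance |VC| = r/sin(θ/2) = 17.819848/sin(36.5678°) = 29.910401
C = V + |VC|·bis = (47.8889,1.9724)
T_A = V + ((C−V)·d_A)·d_A = V + 24.0226·d_A = (33.2700,-8.2176)
T_B = V + ((C−V)·d_B)·d_B = V + 24.0226·d_B = (42.3782,18.9187)
sweep = 180° − θ = 106.8643°

center=(47.8889,1.9724) T_A=(33.2700,-8.2176) T_B=(42.3782,18.9187) sweep=106.8643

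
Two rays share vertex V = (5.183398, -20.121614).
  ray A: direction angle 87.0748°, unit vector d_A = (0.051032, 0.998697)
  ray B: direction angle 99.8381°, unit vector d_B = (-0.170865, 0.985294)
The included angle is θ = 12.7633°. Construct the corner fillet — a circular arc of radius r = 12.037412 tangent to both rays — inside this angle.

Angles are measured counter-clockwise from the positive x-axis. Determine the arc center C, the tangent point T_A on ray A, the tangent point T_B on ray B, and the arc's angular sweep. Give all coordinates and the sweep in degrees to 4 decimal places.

center=(-1.3459,87.9795) T_A=(10.6758,87.3653) T_B=(-13.2063,85.9228) sweep=167.2367

bisector direction at 93.4564° = (-0.060290,0.998181)
center distance |VC| = r/sin(θ/2) = 12.037412/sin(6.3816°) = 108.298166
C = V + |VC|·bis = (-1.3459,87.9795)
T_A = V + ((C−V)·d_A)·d_A = V + 107.6271·d_A = (10.6758,87.3653)
T_B = V + ((C−V)·d_B)·d_B = V + 107.6271·d_B = (-13.2063,85.9228)
sweep = 180° − θ = 167.2367°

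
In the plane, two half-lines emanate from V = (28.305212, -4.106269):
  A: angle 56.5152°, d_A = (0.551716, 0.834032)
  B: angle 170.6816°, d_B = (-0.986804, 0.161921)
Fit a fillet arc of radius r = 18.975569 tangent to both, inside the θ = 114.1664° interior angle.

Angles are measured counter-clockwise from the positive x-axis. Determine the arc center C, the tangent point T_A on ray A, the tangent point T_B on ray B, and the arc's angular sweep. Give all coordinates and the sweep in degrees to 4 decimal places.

bisector direction at 113.5984° = (-0.400323,0.916374)
center distance |VC| = r/sin(θ/2) = 18.975569/sin(57.0832°) = 22.604479
C = V + |VC|·bis = (19.2561,16.6079)
T_A = V + ((C−V)·d_A)·d_A = V + 12.2837·d_A = (35.0823,6.1388)
T_B = V + ((C−V)·d_B)·d_B = V + 12.2837·d_B = (16.1836,-2.1173)
sweep = 180° − θ = 65.8336°

center=(19.2561,16.6079) T_A=(35.0823,6.1388) T_B=(16.1836,-2.1173) sweep=65.8336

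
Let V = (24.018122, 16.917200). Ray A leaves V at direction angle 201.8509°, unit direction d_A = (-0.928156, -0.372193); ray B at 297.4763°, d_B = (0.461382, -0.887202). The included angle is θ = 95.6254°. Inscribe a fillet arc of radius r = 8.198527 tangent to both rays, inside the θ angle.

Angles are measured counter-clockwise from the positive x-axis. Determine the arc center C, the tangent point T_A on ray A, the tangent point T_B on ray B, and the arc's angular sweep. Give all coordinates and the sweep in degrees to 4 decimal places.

bisector direction at 249.6636° = (-0.347531,-0.937668)
center distance |VC| = r/sin(θ/2) = 8.198527/sin(47.8127°) = 11.064834
C = V + |VC|·bis = (20.1727,6.5421)
T_A = V + ((C−V)·d_A)·d_A = V + 7.4307·d_A = (17.1213,14.1516)
T_B = V + ((C−V)·d_B)·d_B = V + 7.4307·d_B = (27.4465,10.3247)
sweep = 180° − θ = 84.3746°

center=(20.1727,6.5421) T_A=(17.1213,14.1516) T_B=(27.4465,10.3247) sweep=84.3746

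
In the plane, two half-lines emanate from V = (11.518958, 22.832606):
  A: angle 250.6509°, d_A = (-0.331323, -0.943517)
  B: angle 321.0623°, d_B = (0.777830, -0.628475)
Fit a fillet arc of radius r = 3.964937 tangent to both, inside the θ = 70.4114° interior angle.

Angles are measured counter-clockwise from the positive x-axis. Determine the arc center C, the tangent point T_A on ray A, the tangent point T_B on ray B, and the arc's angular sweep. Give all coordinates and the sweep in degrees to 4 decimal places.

bisector direction at 285.8566° = (0.273231,-0.961949)
center distance |VC| = r/sin(θ/2) = 3.964937/sin(35.2057°) = 6.877439
C = V + |VC|·bis = (13.3981,16.2169)
T_A = V + ((C−V)·d_A)·d_A = V + 5.6195·d_A = (9.6571,17.5305)
T_B = V + ((C−V)·d_B)·d_B = V + 5.6195·d_B = (15.8899,19.3009)
sweep = 180° − θ = 109.5886°

center=(13.3981,16.2169) T_A=(9.6571,17.5305) T_B=(15.8899,19.3009) sweep=109.5886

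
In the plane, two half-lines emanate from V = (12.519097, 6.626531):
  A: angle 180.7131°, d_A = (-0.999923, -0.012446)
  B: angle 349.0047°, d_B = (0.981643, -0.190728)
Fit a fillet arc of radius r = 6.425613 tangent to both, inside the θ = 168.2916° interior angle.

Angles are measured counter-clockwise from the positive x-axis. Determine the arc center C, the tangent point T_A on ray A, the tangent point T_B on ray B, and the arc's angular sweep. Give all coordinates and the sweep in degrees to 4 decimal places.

bisector direction at 264.8589° = (-0.089609,-0.995977)
center distance |VC| = r/sin(θ/2) = 6.425613/sin(84.1458°) = 6.459300
C = V + |VC|·bis = (11.9403,0.1932)
T_A = V + ((C−V)·d_A)·d_A = V + 0.6588·d_A = (11.8603,6.6183)
T_B = V + ((C−V)·d_B)·d_B = V + 0.6588·d_B = (13.1658,6.5009)
sweep = 180° − θ = 11.7084°

center=(11.9403,0.1932) T_A=(11.8603,6.6183) T_B=(13.1658,6.5009) sweep=11.7084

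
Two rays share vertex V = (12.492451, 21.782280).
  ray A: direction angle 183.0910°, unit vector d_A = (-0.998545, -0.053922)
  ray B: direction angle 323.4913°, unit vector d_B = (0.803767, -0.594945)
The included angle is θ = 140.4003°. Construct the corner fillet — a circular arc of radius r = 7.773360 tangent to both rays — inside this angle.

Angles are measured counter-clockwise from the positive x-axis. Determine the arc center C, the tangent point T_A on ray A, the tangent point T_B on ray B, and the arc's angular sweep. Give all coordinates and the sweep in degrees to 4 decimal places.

bisector direction at 253.2911° = (-0.287508,-0.957778)
center distance |VC| = r/sin(θ/2) = 7.773360/sin(70.2001°) = 8.261783
C = V + |VC|·bis = (10.1171,13.8693)
T_A = V + ((C−V)·d_A)·d_A = V + 2.7986·d_A = (9.6980,21.6314)
T_B = V + ((C−V)·d_B)·d_B = V + 2.7986·d_B = (14.7418,20.1173)
sweep = 180° − θ = 39.5997°

center=(10.1171,13.8693) T_A=(9.6980,21.6314) T_B=(14.7418,20.1173) sweep=39.5997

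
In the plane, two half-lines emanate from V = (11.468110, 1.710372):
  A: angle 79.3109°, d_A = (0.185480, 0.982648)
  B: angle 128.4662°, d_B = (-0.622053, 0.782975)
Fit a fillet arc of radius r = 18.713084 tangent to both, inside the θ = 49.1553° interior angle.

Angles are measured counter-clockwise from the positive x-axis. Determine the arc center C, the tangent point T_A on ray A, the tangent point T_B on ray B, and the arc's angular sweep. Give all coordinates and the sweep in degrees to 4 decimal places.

bisector direction at 103.8885° = (-0.240034,0.970764)
center distance |VC| = r/sin(θ/2) = 18.713084/sin(24.5776°) = 44.991369
C = V + |VC|·bis = (0.6686,45.3864)
T_A = V + ((C−V)·d_A)·d_A = V + 40.9151·d_A = (19.0570,41.9155)
T_B = V + ((C−V)·d_B)·d_B = V + 40.9151·d_B = (-13.9832,33.7459)
sweep = 180° − θ = 130.8447°

center=(0.6686,45.3864) T_A=(19.0570,41.9155) T_B=(-13.9832,33.7459) sweep=130.8447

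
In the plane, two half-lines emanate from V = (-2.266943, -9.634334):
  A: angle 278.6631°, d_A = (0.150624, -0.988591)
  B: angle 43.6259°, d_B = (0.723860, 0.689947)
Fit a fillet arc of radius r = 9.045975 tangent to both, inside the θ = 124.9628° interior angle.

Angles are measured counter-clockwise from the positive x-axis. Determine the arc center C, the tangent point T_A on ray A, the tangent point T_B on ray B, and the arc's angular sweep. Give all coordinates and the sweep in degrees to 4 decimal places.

bisector direction at 341.1445° = (0.946337,-0.323183)
center distance |VC| = r/sin(θ/2) = 9.045975/sin(62.4814°) = 10.199993
C = V + |VC|·bis = (7.3857,-12.9308)
T_A = V + ((C−V)·d_A)·d_A = V + 4.7128·d_A = (-1.5571,-14.2933)
T_B = V + ((C−V)·d_B)·d_B = V + 4.7128·d_B = (1.1444,-6.3828)
sweep = 180° − θ = 55.0372°

center=(7.3857,-12.9308) T_A=(-1.5571,-14.2933) T_B=(1.1444,-6.3828) sweep=55.0372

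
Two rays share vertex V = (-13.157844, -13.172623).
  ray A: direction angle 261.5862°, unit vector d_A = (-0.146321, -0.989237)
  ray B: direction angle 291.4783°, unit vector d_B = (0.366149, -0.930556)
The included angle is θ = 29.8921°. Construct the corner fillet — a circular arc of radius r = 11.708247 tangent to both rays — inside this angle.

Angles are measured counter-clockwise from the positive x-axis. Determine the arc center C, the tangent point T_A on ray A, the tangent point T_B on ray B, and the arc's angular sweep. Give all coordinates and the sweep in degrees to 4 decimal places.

center=(-7.9934,-58.2746) T_A=(-19.5756,-56.5615) T_B=(2.9018,-53.9877) sweep=150.1079

bisector direction at 276.5322° = (0.113762,-0.993508)
center distance |VC| = r/sin(θ/2) = 11.708247/sin(14.9460°) = 45.396742
C = V + |VC|·bis = (-7.9934,-58.2746)
T_A = V + ((C−V)·d_A)·d_A = V + 43.8609·d_A = (-19.5756,-56.5615)
T_B = V + ((C−V)·d_B)·d_B = V + 43.8609·d_B = (2.9018,-53.9877)
sweep = 180° − θ = 150.1079°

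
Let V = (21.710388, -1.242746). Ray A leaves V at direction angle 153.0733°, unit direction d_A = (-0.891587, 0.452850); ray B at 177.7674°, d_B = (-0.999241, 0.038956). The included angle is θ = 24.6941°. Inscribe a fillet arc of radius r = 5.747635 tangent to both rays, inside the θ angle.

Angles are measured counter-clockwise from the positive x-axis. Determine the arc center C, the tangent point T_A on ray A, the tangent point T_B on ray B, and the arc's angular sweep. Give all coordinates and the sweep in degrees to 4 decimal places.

center=(-4.3032,5.5234) T_A=(-1.7004,10.6479) T_B=(-4.5271,-0.2199) sweep=155.3059

bisector direction at 165.4204° = (-0.967799,0.251726)
center distance |VC| = r/sin(θ/2) = 5.747635/sin(12.3470°) = 26.879128
C = V + |VC|·bis = (-4.3032,5.5234)
T_A = V + ((C−V)·d_A)·d_A = V + 26.2574·d_A = (-1.7004,10.6479)
T_B = V + ((C−V)·d_B)·d_B = V + 26.2574·d_B = (-4.5271,-0.2199)
sweep = 180° − θ = 155.3059°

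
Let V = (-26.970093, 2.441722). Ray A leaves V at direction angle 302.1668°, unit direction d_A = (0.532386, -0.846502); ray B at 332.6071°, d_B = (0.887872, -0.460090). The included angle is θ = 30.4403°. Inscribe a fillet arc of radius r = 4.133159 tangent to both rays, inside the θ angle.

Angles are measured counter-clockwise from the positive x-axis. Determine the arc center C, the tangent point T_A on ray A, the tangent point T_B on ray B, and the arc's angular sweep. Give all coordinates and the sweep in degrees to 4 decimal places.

center=(-15.3837,-8.2174) T_A=(-18.8824,-10.4179) T_B=(-13.4820,-4.5477) sweep=149.5597

bisector direction at 317.3870° = (0.735943,-0.677044)
center distance |VC| = r/sin(θ/2) = 4.133159/sin(15.2202°) = 15.743656
C = V + |VC|·bis = (-15.3837,-8.2174)
T_A = V + ((C−V)·d_A)·d_A = V + 15.1914·d_A = (-18.8824,-10.4179)
T_B = V + ((C−V)·d_B)·d_B = V + 15.1914·d_B = (-13.4820,-4.5477)
sweep = 180° − θ = 149.5597°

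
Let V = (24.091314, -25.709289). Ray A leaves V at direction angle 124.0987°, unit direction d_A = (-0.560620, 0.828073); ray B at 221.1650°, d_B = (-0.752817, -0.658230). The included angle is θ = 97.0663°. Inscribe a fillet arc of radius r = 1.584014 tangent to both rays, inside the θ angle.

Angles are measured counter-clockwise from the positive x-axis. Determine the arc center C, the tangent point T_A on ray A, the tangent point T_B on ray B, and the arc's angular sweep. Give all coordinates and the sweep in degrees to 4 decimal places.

bisector direction at 172.6318° = (-0.991743,0.128244)
center distance |VC| = r/sin(θ/2) = 1.584014/sin(48.5331°) = 2.113882
C = V + |VC|·bis = (21.9949,-25.4382)
T_A = V + ((C−V)·d_A)·d_A = V + 1.3998·d_A = (23.3066,-24.5502)
T_B = V + ((C−V)·d_B)·d_B = V + 1.3998·d_B = (23.0375,-26.6307)
sweep = 180° − θ = 82.9337°

center=(21.9949,-25.4382) T_A=(23.3066,-24.5502) T_B=(23.0375,-26.6307) sweep=82.9337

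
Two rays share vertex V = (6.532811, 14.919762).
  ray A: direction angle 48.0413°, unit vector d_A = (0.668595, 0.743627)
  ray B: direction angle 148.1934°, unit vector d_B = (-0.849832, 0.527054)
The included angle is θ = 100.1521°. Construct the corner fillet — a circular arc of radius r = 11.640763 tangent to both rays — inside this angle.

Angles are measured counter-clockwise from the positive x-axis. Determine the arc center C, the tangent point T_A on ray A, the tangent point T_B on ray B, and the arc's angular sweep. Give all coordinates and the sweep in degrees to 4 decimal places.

center=(4.3895,29.9467) T_A=(13.0459,22.1638) T_B=(-1.7458,20.0540) sweep=79.8479

bisector direction at 98.1174° = (-0.141201,0.989981)
center distance |VC| = r/sin(θ/2) = 11.640763/sin(50.0761°) = 15.179044
C = V + |VC|·bis = (4.3895,29.9467)
T_A = V + ((C−V)·d_A)·d_A = V + 9.7415·d_A = (13.0459,22.1638)
T_B = V + ((C−V)·d_B)·d_B = V + 9.7415·d_B = (-1.7458,20.0540)
sweep = 180° − θ = 79.8479°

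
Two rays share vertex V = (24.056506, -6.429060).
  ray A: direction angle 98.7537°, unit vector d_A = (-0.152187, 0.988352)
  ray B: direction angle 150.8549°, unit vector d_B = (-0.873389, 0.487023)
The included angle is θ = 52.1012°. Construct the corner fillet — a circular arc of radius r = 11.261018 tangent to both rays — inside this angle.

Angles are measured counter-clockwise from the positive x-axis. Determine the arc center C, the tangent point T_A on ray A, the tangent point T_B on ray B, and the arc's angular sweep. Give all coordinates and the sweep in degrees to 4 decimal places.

center=(9.4207,14.6257) T_A=(20.5506,16.3395) T_B=(3.9364,4.7904) sweep=127.8988

bisector direction at 124.8043° = (-0.570775,0.821106)
center distance |VC| = r/sin(θ/2) = 11.261018/sin(26.0506°) = 25.641900
C = V + |VC|·bis = (9.4207,14.6257)
T_A = V + ((C−V)·d_A)·d_A = V + 23.0369·d_A = (20.5506,16.3395)
T_B = V + ((C−V)·d_B)·d_B = V + 23.0369·d_B = (3.9364,4.7904)
sweep = 180° − θ = 127.8988°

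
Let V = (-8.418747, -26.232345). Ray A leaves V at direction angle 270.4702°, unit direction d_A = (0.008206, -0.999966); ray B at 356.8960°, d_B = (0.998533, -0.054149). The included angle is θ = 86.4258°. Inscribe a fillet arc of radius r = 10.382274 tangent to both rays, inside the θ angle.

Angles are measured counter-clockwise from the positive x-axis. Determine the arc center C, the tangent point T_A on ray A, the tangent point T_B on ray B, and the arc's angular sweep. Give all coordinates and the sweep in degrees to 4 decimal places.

center=(2.0539,-37.1978) T_A=(-8.3281,-37.2830) T_B=(2.6161,-26.8307) sweep=93.5742

bisector direction at 313.6831° = (0.690669,-0.723171)
center distance |VC| = r/sin(θ/2) = 10.382274/sin(43.2129°) = 15.162997
C = V + |VC|·bis = (2.0539,-37.1978)
T_A = V + ((C−V)·d_A)·d_A = V + 11.0510·d_A = (-8.3281,-37.2830)
T_B = V + ((C−V)·d_B)·d_B = V + 11.0510·d_B = (2.6161,-26.8307)
sweep = 180° − θ = 93.5742°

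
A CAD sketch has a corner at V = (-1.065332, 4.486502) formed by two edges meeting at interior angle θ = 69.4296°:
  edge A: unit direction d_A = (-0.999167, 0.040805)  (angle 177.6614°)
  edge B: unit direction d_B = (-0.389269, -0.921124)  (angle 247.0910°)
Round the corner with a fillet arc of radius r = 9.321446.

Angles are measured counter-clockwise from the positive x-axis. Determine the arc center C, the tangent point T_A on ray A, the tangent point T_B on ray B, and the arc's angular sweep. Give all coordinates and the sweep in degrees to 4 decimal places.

bisector direction at 212.3762° = (-0.844550,-0.535476)
center distance |VC| = r/sin(θ/2) = 9.321446/sin(34.7148°) = 16.368005
C = V + |VC|·bis = (-14.8889,-4.2782)
T_A = V + ((C−V)·d_A)·d_A = V + 13.4545·d_A = (-14.5086,5.0355)
T_B = V + ((C−V)·d_B)·d_B = V + 13.4545·d_B = (-6.3027,-7.9067)
sweep = 180° − θ = 110.5704°

center=(-14.8889,-4.2782) T_A=(-14.5086,5.0355) T_B=(-6.3027,-7.9067) sweep=110.5704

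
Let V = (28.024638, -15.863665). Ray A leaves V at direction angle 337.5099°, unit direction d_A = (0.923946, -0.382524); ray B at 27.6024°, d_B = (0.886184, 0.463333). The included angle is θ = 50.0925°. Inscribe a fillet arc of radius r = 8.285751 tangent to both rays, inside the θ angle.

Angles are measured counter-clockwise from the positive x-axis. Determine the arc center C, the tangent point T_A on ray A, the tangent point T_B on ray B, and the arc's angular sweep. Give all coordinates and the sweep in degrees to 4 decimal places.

bisector direction at 2.5562° = (0.999005,0.044598)
center distance |VC| = r/sin(θ/2) = 8.285751/sin(25.0463°) = 19.571883
C = V + |VC|·bis = (47.5770,-14.9908)
T_A = V + ((C−V)·d_A)·d_A = V + 17.7315·d_A = (44.4076,-22.6464)
T_B = V + ((C−V)·d_B)·d_B = V + 17.7315·d_B = (43.7380,-7.6481)
sweep = 180° − θ = 129.9075°

center=(47.5770,-14.9908) T_A=(44.4076,-22.6464) T_B=(43.7380,-7.6481) sweep=129.9075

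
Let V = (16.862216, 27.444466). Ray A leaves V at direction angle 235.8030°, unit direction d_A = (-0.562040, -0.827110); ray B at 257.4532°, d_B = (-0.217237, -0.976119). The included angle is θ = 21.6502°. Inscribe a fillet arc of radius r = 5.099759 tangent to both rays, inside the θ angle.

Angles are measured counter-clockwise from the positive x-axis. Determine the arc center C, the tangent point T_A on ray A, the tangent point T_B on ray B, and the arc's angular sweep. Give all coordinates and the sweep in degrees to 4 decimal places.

bisector direction at 246.6281° = (-0.396698,-0.917949)
center distance |VC| = r/sin(θ/2) = 5.099759/sin(10.8251°) = 27.153587
C = V + |VC|·bis = (6.0904,2.5189)
T_A = V + ((C−V)·d_A)·d_A = V + 26.6704·d_A = (1.8724,5.3851)
T_B = V + ((C−V)·d_B)·d_B = V + 26.6704·d_B = (11.0684,1.4110)
sweep = 180° − θ = 158.3498°

center=(6.0904,2.5189) T_A=(1.8724,5.3851) T_B=(11.0684,1.4110) sweep=158.3498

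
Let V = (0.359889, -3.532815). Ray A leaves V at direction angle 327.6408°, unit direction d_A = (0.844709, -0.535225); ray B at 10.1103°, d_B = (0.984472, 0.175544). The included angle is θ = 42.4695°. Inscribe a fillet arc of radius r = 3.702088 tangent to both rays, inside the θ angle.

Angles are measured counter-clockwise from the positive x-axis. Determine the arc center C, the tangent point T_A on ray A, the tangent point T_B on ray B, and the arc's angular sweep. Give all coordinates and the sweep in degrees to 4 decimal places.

bisector direction at 348.8756° = (0.981210,-0.192941)
center distance |VC| = r/sin(θ/2) = 3.702088/sin(21.2347°) = 10.221399
C = V + |VC|·bis = (10.3892,-5.5049)
T_A = V + ((C−V)·d_A)·d_A = V + 9.5274·d_A = (8.4078,-8.6321)
T_B = V + ((C−V)·d_B)·d_B = V + 9.5274·d_B = (9.7394,-1.8603)
sweep = 180° − θ = 137.5305°

center=(10.3892,-5.5049) T_A=(8.4078,-8.6321) T_B=(9.7394,-1.8603) sweep=137.5305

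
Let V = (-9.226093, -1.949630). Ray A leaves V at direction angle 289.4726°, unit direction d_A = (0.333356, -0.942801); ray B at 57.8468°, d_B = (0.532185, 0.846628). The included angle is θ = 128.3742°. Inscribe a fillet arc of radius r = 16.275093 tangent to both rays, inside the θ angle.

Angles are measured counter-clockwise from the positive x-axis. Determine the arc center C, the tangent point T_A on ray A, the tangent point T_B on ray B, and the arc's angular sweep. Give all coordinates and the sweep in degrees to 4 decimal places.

bisector direction at 353.6597° = (0.993884,-0.110433)
center distance |VC| = r/sin(θ/2) = 16.275093/sin(64.1871°) = 18.079002
C = V + |VC|·bis = (8.7423,-3.9462)
T_A = V + ((C−V)·d_A)·d_A = V + 7.8722·d_A = (-6.6018,-9.3716)
T_B = V + ((C−V)·d_B)·d_B = V + 7.8722·d_B = (-5.0366,4.7152)
sweep = 180° − θ = 51.6258°

center=(8.7423,-3.9462) T_A=(-6.6018,-9.3716) T_B=(-5.0366,4.7152) sweep=51.6258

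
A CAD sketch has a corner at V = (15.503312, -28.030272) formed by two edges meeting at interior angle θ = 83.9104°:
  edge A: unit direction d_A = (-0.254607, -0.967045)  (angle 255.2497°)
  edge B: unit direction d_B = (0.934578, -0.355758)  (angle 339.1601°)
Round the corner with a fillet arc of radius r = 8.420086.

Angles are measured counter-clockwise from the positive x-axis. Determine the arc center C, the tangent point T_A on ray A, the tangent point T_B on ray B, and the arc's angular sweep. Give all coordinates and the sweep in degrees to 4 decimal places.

bisector direction at 297.2049° = (0.457174,-0.889377)
center distance |VC| = r/sin(θ/2) = 8.420086/sin(41.9552°) = 12.594562
C = V + |VC|·bis = (21.2612,-39.2316)
T_A = V + ((C−V)·d_A)·d_A = V + 9.3662·d_A = (13.1186,-37.0878)
T_B = V + ((C−V)·d_B)·d_B = V + 9.3662·d_B = (24.2567,-31.3624)
sweep = 180° − θ = 96.0896°

center=(21.2612,-39.2316) T_A=(13.1186,-37.0878) T_B=(24.2567,-31.3624) sweep=96.0896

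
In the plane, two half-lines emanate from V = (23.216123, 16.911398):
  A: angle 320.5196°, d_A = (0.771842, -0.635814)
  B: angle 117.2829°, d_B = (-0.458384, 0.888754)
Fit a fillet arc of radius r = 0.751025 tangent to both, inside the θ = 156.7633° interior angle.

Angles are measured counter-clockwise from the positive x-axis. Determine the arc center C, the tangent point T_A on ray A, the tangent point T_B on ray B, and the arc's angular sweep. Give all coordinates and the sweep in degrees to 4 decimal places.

bisector direction at 38.9013° = (0.778229,0.627980)
center distance |VC| = r/sin(θ/2) = 0.751025/sin(78.3816°) = 0.766735
C = V + |VC|·bis = (23.8128,17.3929)
T_A = V + ((C−V)·d_A)·d_A = V + 0.1544·d_A = (23.3353,16.8132)
T_B = V + ((C−V)·d_B)·d_B = V + 0.1544·d_B = (23.1453,17.0486)
sweep = 180° − θ = 23.2367°

center=(23.8128,17.3929) T_A=(23.3353,16.8132) T_B=(23.1453,17.0486) sweep=23.2367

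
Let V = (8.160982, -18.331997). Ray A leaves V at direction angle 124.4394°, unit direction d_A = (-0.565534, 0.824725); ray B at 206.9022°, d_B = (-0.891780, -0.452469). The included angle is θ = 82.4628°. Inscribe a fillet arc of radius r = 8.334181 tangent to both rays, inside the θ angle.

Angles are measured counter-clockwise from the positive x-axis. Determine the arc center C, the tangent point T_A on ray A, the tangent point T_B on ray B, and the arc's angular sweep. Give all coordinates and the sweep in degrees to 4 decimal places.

center=(-4.0904,-15.2025) T_A=(2.7830,-10.4892) T_B=(-0.3194,-22.6348) sweep=97.5372

bisector direction at 165.6708° = (-0.968890,0.247493)
center distance |VC| = r/sin(θ/2) = 8.334181/sin(41.2314°) = 12.644757
C = V + |VC|·bis = (-4.0904,-15.2025)
T_A = V + ((C−V)·d_A)·d_A = V + 9.5095·d_A = (2.7830,-10.4892)
T_B = V + ((C−V)·d_B)·d_B = V + 9.5095·d_B = (-0.3194,-22.6348)
sweep = 180° − θ = 97.5372°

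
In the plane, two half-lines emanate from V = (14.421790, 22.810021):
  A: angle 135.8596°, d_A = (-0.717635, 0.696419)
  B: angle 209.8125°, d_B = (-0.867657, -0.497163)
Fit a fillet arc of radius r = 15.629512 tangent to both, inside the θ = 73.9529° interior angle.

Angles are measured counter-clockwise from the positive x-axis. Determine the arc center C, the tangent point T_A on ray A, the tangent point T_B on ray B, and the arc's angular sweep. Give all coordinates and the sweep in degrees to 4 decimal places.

bisector direction at 172.8361° = (-0.992193,0.124709)
center distance |VC| = r/sin(θ/2) = 15.629512/sin(36.9764°) = 25.984800
C = V + |VC|·bis = (-11.3602,26.0506)
T_A = V + ((C−V)·d_A)·d_A = V + 20.7588·d_A = (-0.4755,37.2669)
T_B = V + ((C−V)·d_B)·d_B = V + 20.7588·d_B = (-3.5897,12.4895)
sweep = 180° − θ = 106.0471°

center=(-11.3602,26.0506) T_A=(-0.4755,37.2669) T_B=(-3.5897,12.4895) sweep=106.0471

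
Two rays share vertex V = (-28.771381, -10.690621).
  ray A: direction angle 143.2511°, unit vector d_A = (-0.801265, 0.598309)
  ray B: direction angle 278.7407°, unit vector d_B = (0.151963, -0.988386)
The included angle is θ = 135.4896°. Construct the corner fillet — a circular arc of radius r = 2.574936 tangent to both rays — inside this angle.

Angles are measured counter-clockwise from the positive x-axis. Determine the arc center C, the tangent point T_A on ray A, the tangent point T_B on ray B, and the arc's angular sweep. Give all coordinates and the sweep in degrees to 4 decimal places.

bisector direction at 210.9959° = (-0.857204,-0.514977)
center distance |VC| = r/sin(θ/2) = 2.574936/sin(67.7448°) = 2.782192
C = V + |VC|·bis = (-31.1563,-12.1234)
T_A = V + ((C−V)·d_A)·d_A = V + 1.0537·d_A = (-29.6157,-10.0602)
T_B = V + ((C−V)·d_B)·d_B = V + 1.0537·d_B = (-28.6113,-11.7321)
sweep = 180° − θ = 44.5104°

center=(-31.1563,-12.1234) T_A=(-29.6157,-10.0602) T_B=(-28.6113,-11.7321) sweep=44.5104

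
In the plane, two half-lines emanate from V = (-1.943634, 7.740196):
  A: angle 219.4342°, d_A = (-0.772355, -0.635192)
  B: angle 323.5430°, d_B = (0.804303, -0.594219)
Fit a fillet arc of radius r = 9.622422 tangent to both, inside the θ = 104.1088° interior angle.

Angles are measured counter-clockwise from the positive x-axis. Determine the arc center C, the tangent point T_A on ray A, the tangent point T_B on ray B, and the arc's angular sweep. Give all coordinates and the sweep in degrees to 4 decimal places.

bisector direction at 271.4886° = (0.025978,-0.999663)
center distance |VC| = r/sin(θ/2) = 9.622422/sin(52.0544°) = 12.201983
C = V + |VC|·bis = (-1.6267,-4.4577)
T_A = V + ((C−V)·d_A)·d_A = V + 7.5032·d_A = (-7.7387,2.9743)
T_B = V + ((C−V)·d_B)·d_B = V + 7.5032·d_B = (4.0912,3.2817)
sweep = 180° − θ = 75.8912°

center=(-1.6267,-4.4577) T_A=(-7.7387,2.9743) T_B=(4.0912,3.2817) sweep=75.8912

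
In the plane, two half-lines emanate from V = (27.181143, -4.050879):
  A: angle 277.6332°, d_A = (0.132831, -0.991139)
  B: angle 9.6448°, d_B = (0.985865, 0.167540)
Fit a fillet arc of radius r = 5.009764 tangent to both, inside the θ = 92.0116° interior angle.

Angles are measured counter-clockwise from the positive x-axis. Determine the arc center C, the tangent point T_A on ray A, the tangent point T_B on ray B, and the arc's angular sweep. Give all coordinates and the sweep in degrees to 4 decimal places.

bisector direction at 323.6390° = (0.805298,-0.592871)
center distance |VC| = r/sin(θ/2) = 5.009764/sin(46.0058°) = 6.963711
C = V + |VC|·bis = (32.7890,-8.1795)
T_A = V + ((C−V)·d_A)·d_A = V + 4.8369·d_A = (27.8236,-8.8449)
T_B = V + ((C−V)·d_B)·d_B = V + 4.8369·d_B = (31.9497,-3.2405)
sweep = 180° − θ = 87.9884°

center=(32.7890,-8.1795) T_A=(27.8236,-8.8449) T_B=(31.9497,-3.2405) sweep=87.9884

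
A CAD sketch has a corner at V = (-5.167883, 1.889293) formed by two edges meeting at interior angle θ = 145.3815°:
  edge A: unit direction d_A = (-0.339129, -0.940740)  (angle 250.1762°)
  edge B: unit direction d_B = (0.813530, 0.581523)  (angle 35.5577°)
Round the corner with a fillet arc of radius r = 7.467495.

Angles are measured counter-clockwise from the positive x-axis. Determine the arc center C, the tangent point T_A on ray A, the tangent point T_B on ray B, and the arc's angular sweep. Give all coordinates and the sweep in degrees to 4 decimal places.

center=(1.0679,-2.8324) T_A=(-5.9571,-0.3000) T_B=(-3.2746,3.2426) sweep=34.6185

bisector direction at 322.8670° = (0.797236,-0.603668)
center distance |VC| = r/sin(θ/2) = 7.467495/sin(72.6907°) = 7.821719
C = V + |VC|·bis = (1.0679,-2.8324)
T_A = V + ((C−V)·d_A)·d_A = V + 2.3272·d_A = (-5.9571,-0.3000)
T_B = V + ((C−V)·d_B)·d_B = V + 2.3272·d_B = (-3.2746,3.2426)
sweep = 180° − θ = 34.6185°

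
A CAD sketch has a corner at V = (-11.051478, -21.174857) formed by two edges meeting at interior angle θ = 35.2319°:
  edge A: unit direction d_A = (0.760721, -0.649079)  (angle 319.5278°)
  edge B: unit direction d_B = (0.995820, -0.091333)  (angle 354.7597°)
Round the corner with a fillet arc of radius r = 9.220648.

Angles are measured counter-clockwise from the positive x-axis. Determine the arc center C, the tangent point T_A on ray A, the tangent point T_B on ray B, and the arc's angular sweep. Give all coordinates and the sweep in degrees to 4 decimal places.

center=(17.0241,-33.0092) T_A=(11.0392,-40.0235) T_B=(17.8663,-23.8271) sweep=144.7681

bisector direction at 337.1438° = (0.921482,-0.388420)
center distance |VC| = r/sin(θ/2) = 9.220648/sin(17.6160°) = 30.467861
C = V + |VC|·bis = (17.0241,-33.0092)
T_A = V + ((C−V)·d_A)·d_A = V + 29.0391·d_A = (11.0392,-40.0235)
T_B = V + ((C−V)·d_B)·d_B = V + 29.0391·d_B = (17.8663,-23.8271)
sweep = 180° − θ = 144.7681°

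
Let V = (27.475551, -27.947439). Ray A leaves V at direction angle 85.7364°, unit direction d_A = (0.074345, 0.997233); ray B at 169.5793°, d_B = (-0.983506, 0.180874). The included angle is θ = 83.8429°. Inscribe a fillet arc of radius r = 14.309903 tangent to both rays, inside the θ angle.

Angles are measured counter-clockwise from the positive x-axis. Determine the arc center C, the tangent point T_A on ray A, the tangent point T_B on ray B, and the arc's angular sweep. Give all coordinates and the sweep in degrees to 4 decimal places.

center=(14.3901,-10.9910) T_A=(28.6604,-12.0549) T_B=(11.8018,-25.0649) sweep=96.1571

bisector direction at 127.6578° = (-0.610945,0.791673)
center distance |VC| = r/sin(θ/2) = 14.309903/sin(41.9215°) = 21.418446
C = V + |VC|·bis = (14.3901,-10.9910)
T_A = V + ((C−V)·d_A)·d_A = V + 15.9366·d_A = (28.6604,-12.0549)
T_B = V + ((C−V)·d_B)·d_B = V + 15.9366·d_B = (11.8018,-25.0649)
sweep = 180° − θ = 96.1571°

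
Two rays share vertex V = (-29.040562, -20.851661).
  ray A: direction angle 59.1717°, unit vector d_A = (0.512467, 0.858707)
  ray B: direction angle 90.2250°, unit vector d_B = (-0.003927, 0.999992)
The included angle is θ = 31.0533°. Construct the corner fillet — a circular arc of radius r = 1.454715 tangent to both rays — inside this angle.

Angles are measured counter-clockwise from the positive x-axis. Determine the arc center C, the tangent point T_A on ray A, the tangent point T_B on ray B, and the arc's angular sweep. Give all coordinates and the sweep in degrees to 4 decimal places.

bisector direction at 74.6984° = (0.263901,0.964550)
center distance |VC| = r/sin(θ/2) = 1.454715/sin(15.5267°) = 5.434397
C = V + |VC|·bis = (-27.6064,-15.6099)
T_A = V + ((C−V)·d_A)·d_A = V + 5.2361·d_A = (-26.3572,-16.3554)
T_B = V + ((C−V)·d_B)·d_B = V + 5.2361·d_B = (-29.0611,-15.6156)
sweep = 180° − θ = 148.9467°

center=(-27.6064,-15.6099) T_A=(-26.3572,-16.3554) T_B=(-29.0611,-15.6156) sweep=148.9467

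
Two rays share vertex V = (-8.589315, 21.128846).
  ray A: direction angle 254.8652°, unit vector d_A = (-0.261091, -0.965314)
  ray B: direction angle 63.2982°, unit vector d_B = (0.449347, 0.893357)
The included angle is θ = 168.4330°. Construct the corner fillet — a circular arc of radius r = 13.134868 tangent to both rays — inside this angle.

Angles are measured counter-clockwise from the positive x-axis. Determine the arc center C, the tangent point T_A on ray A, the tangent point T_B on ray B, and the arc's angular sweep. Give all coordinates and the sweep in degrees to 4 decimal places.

bisector direction at 339.0817° = (0.934090,-0.357036)
center distance |VC| = r/sin(θ/2) = 13.134868/sin(84.2165°) = 13.202070
C = V + |VC|·bis = (3.7426,16.4152)
T_A = V + ((C−V)·d_A)·d_A = V + 1.3304·d_A = (-8.9367,19.8446)
T_B = V + ((C−V)·d_B)·d_B = V + 1.3304·d_B = (-7.9915,22.3173)
sweep = 180° − θ = 11.5670°

center=(3.7426,16.4152) T_A=(-8.9367,19.8446) T_B=(-7.9915,22.3173) sweep=11.5670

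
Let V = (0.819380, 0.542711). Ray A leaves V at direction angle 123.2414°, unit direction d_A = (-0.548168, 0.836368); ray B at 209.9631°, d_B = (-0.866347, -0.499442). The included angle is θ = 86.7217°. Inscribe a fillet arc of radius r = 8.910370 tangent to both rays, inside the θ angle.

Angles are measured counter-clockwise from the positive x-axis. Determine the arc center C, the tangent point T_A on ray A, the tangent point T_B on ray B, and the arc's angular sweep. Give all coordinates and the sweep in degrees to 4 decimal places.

center=(-11.8051,3.5498) T_A=(-4.3528,8.4341) T_B=(-7.3549,-4.1697) sweep=93.2783

bisector direction at 166.6022° = (-0.972785,0.231710)
center distance |VC| = r/sin(θ/2) = 8.910370/sin(43.3608°) = 12.977699
C = V + |VC|·bis = (-11.8051,3.5498)
T_A = V + ((C−V)·d_A)·d_A = V + 9.4354·d_A = (-4.3528,8.4341)
T_B = V + ((C−V)·d_B)·d_B = V + 9.4354·d_B = (-7.3549,-4.1697)
sweep = 180° − θ = 93.2783°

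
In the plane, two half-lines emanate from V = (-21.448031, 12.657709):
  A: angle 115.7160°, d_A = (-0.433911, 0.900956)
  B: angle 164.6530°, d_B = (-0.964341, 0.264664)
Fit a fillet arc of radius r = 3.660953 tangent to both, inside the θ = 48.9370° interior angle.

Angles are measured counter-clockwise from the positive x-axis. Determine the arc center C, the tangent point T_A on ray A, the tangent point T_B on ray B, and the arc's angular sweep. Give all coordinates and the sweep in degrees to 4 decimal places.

center=(-28.2372,18.3173) T_A=(-24.9388,19.9059) T_B=(-29.2061,14.7869) sweep=131.0630

bisector direction at 140.1845° = (-0.768110,0.640318)
center distance |VC| = r/sin(θ/2) = 3.660953/sin(24.4685°) = 8.838763
C = V + |VC|·bis = (-28.2372,18.3173)
T_A = V + ((C−V)·d_A)·d_A = V + 8.0449·d_A = (-24.9388,19.9059)
T_B = V + ((C−V)·d_B)·d_B = V + 8.0449·d_B = (-29.2061,14.7869)
sweep = 180° − θ = 131.0630°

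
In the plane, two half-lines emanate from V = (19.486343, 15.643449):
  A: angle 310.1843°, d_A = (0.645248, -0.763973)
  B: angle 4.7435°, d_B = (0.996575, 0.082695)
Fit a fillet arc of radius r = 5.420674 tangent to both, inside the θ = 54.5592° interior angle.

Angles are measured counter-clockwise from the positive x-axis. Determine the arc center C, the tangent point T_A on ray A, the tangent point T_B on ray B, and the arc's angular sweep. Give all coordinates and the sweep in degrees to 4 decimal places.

bisector direction at 337.4639° = (0.923638,-0.383265)
center distance |VC| = r/sin(θ/2) = 5.420674/sin(27.2796°) = 11.826930
C = V + |VC|·bis = (30.4101,11.1106)
T_A = V + ((C−V)·d_A)·d_A = V + 10.5115·d_A = (26.2689,7.6129)
T_B = V + ((C−V)·d_B)·d_B = V + 10.5115·d_B = (29.9619,16.5127)
sweep = 180° − θ = 125.4408°

center=(30.4101,11.1106) T_A=(26.2689,7.6129) T_B=(29.9619,16.5127) sweep=125.4408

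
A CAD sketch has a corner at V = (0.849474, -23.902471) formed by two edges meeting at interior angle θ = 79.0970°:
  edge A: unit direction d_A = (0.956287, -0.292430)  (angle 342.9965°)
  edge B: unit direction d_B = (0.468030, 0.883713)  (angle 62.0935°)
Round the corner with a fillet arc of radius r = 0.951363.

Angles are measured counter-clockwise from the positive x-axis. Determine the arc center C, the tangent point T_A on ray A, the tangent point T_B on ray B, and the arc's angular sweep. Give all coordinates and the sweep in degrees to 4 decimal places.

center=(2.2294,-23.3296) T_A=(1.9512,-24.2394) T_B=(1.3887,-22.8843) sweep=100.9030

bisector direction at 22.5450° = (0.923579,0.383409)
center distance |VC| = r/sin(θ/2) = 0.951363/sin(39.5485°) = 1.494136
C = V + |VC|·bis = (2.2294,-23.3296)
T_A = V + ((C−V)·d_A)·d_A = V + 1.1521·d_A = (1.9512,-24.2394)
T_B = V + ((C−V)·d_B)·d_B = V + 1.1521·d_B = (1.3887,-22.8843)
sweep = 180° − θ = 100.9030°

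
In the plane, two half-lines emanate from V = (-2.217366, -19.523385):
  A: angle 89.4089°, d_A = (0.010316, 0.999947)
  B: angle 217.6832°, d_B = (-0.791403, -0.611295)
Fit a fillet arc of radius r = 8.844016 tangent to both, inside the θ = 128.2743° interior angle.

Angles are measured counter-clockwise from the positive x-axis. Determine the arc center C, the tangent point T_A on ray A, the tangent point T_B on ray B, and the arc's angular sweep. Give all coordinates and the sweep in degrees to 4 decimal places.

bisector direction at 153.5461° = (-0.895293,0.445478)
center distance |VC| = r/sin(θ/2) = 8.844016/sin(64.1372°) = 9.828423
C = V + |VC|·bis = (-11.0167,-15.1450)
T_A = V + ((C−V)·d_A)·d_A = V + 4.2873·d_A = (-2.1731,-15.2363)
T_B = V + ((C−V)·d_B)·d_B = V + 4.2873·d_B = (-5.6104,-22.1442)
sweep = 180° − θ = 51.7257°

center=(-11.0167,-15.1450) T_A=(-2.1731,-15.2363) T_B=(-5.6104,-22.1442) sweep=51.7257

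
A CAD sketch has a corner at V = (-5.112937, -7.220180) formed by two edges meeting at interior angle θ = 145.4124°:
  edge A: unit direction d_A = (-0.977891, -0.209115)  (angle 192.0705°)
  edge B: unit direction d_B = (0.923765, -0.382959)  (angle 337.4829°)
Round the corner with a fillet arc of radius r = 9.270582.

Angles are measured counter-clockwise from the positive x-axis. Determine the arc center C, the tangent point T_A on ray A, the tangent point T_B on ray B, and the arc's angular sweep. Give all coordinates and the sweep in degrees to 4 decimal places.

center=(-5.9969,-16.8894) T_A=(-7.9355,-7.8238) T_B=(-2.4466,-8.3255) sweep=34.5876

bisector direction at 264.7767° = (-0.091038,-0.995847)
center distance |VC| = r/sin(θ/2) = 9.270582/sin(72.7062°) = 9.709521
C = V + |VC|·bis = (-5.9969,-16.8894)
T_A = V + ((C−V)·d_A)·d_A = V + 2.8864·d_A = (-7.9355,-7.8238)
T_B = V + ((C−V)·d_B)·d_B = V + 2.8864·d_B = (-2.4466,-8.3255)
sweep = 180° − θ = 34.5876°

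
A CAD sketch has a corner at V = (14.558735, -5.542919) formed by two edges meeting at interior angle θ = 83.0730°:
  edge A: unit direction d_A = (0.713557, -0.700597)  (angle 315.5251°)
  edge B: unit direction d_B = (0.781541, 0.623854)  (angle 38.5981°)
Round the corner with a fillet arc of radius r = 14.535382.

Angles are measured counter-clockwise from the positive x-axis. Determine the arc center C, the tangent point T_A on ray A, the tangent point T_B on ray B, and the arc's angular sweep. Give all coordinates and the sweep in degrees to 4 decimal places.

center=(36.4504,-6.6666) T_A=(26.2669,-17.0384) T_B=(27.3824,4.6934) sweep=96.9270

bisector direction at 357.0616° = (0.998685,-0.051262)
center distance |VC| = r/sin(θ/2) = 14.535382/sin(41.5365°) = 21.920445
C = V + |VC|·bis = (36.4504,-6.6666)
T_A = V + ((C−V)·d_A)·d_A = V + 16.4082·d_A = (26.2669,-17.0384)
T_B = V + ((C−V)·d_B)·d_B = V + 16.4082·d_B = (27.3824,4.6934)
sweep = 180° − θ = 96.9270°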